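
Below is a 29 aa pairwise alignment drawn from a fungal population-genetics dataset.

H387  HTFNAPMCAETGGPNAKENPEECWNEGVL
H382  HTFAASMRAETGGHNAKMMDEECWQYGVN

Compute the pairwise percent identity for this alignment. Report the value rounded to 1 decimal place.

Mismatches occur at site 4 (N/A), site 6 (P/S), site 8 (C/R), site 14 (P/H), site 18 (E/M), site 19 (N/M), site 20 (P/D), site 25 (N/Q), site 26 (E/Y), site 29 (L/N).
19 of the 29 sites match, so the percent identity is 19/29 × 100 = 65.5%.

65.5%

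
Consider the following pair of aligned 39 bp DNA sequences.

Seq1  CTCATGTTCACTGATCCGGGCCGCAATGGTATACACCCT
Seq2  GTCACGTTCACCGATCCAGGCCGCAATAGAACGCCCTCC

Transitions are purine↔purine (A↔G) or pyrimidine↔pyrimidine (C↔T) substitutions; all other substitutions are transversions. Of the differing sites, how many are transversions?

The sequences differ at positions 1 (C/G, transversion), 5 (T/C, transition), 12 (T/C, transition), 18 (G/A, transition), 28 (G/A, transition), 30 (T/A, transversion), 32 (T/C, transition), 33 (A/G, transition), 35 (A/C, transversion), 37 (C/T, transition), 39 (T/C, transition).
Of the 11 differences, 8 transitions and 3 transversions, so the answer is 3.

3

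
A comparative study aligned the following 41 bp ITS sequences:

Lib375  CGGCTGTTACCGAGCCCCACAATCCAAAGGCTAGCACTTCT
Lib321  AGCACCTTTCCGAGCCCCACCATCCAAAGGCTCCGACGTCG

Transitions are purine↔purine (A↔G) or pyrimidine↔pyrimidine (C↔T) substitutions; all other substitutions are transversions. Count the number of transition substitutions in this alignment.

The sequences differ at positions 1 (C/A, transversion), 3 (G/C, transversion), 4 (C/A, transversion), 5 (T/C, transition), 6 (G/C, transversion), 9 (A/T, transversion), 21 (A/C, transversion), 33 (A/C, transversion), 34 (G/C, transversion), 35 (C/G, transversion), 38 (T/G, transversion), 41 (T/G, transversion).
Of the 12 differences, 1 transition and 11 transversions, so the answer is 1.

1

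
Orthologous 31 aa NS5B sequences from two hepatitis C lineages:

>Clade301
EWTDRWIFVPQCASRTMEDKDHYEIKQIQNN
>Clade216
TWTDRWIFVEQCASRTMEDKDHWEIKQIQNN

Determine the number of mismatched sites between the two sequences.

Mismatches occur at site 1 (E↔T), site 10 (P↔E), site 23 (Y↔W).
That gives 3 mismatches out of 31 aligned sites, so the Hamming distance is 3.

3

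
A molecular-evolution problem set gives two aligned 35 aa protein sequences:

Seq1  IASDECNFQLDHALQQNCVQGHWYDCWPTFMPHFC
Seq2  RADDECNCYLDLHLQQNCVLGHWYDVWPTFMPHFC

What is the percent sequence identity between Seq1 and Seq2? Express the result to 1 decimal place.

77.1%

The sequences differ at positions 1 (I/R), 3 (S/D), 8 (F/C), 9 (Q/Y), 12 (H/L), 13 (A/H), 20 (Q/L), 26 (C/V).
27 of the 35 sites match, so the percent identity is 27/35 × 100 = 77.1%.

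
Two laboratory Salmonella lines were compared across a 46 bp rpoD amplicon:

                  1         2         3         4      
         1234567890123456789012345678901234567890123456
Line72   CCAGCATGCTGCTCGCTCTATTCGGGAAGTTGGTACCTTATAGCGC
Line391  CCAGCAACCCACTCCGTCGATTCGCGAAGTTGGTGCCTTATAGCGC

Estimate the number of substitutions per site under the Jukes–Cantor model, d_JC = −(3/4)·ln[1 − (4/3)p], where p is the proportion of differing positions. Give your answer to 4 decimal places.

Mismatches occur at site 7 (T/A), site 8 (G/C), site 10 (T/C), site 11 (G/A), site 15 (G/C), site 16 (C/G), site 19 (T/G), site 25 (G/C), site 35 (A/G).
p = 9/46 = 0.195652.
d = −0.75 · ln(1 − (4/3)·0.195652) = −0.75 · ln(0.739131) = −0.75 · (-0.302280) = 0.2267.

0.2267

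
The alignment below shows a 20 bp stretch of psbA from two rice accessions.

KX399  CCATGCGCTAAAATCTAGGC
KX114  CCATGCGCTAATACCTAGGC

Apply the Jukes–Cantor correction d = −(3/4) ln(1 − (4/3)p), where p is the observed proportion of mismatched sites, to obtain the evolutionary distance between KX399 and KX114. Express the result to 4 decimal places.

Mismatches occur at site 12 (A↔T), site 14 (T↔C).
p = 2/20 = 0.100000.
d = −0.75 · ln(1 − (4/3)·0.100000) = −0.75 · ln(0.866667) = −0.75 · (-0.143100) = 0.1073.

0.1073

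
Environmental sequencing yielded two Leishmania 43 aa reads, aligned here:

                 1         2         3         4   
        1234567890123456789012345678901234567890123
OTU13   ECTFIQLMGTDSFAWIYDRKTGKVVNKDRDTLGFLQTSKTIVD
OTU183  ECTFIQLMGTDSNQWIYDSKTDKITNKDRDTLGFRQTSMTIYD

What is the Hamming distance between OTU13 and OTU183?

Differing sites — 13:F/N; 14:A/Q; 19:R/S; 22:G/D; 24:V/I; 25:V/T; 35:L/R; 39:K/M; 42:V/Y.
That gives 9 mismatches out of 43 aligned sites, so the Hamming distance is 9.

9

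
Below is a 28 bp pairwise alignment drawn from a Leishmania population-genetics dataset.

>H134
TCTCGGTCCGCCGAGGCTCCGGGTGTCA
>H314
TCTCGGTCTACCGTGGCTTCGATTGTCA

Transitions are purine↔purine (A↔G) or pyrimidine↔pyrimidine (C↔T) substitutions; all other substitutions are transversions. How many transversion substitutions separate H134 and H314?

2

The sequences differ at positions 9 (C/T, transition), 10 (G/A, transition), 14 (A/T, transversion), 19 (C/T, transition), 22 (G/A, transition), 23 (G/T, transversion).
Of the 6 differences, 4 transitions and 2 transversions, so the answer is 2.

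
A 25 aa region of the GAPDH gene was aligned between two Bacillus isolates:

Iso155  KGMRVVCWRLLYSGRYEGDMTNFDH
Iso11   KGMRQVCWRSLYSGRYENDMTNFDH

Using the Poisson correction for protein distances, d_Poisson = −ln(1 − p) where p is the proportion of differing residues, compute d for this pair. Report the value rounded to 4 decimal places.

0.1278

The sequences differ at positions 5 (V/Q), 10 (L/S), 18 (G/N).
p = 3/25 = 0.120000.
d = −ln(1 − 0.120000) = −ln(0.880000) = 0.1278.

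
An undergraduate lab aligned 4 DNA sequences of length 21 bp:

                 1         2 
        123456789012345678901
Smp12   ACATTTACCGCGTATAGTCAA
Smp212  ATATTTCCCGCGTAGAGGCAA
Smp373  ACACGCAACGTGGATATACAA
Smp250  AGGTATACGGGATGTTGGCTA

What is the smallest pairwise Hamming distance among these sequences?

Pairwise Hamming distances:
  Smp12 vs Smp212: 4
  Smp12 vs Smp373: 8
  Smp12 vs Smp250: 10
  Smp212 vs Smp373: 11
  Smp212 vs Smp250: 11
  Smp373 vs Smp250: 15
The smallest is 4, between Smp12 and Smp212.

4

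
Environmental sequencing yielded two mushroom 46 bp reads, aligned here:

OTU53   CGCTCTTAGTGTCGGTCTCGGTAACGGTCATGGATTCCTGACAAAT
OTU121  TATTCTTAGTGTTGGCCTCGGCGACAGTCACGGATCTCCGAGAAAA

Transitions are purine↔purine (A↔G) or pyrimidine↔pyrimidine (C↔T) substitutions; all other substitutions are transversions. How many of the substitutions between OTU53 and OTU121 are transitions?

Differing sites — 1:C/T (Ti); 2:G/A (Ti); 3:C/T (Ti); 13:C/T (Ti); 16:T/C (Ti); 22:T/C (Ti); 23:A/G (Ti); 26:G/A (Ti); 31:T/C (Ti); 36:T/C (Ti); 37:C/T (Ti); 39:T/C (Ti); 42:C/G (Tv); 46:T/A (Tv).
Of the 14 differences, 12 transitions and 2 transversions, so the answer is 12.

12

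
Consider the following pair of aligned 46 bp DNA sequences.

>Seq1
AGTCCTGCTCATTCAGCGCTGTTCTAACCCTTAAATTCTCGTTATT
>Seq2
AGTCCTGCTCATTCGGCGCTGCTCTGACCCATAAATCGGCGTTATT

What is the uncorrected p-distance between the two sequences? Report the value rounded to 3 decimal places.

0.152

Differing sites — 15:A/G; 22:T/C; 26:A/G; 31:T/A; 37:T/C; 38:C/G; 39:T/G.
There are 7 differences over 46 sites, so p = 7/46 = 0.152.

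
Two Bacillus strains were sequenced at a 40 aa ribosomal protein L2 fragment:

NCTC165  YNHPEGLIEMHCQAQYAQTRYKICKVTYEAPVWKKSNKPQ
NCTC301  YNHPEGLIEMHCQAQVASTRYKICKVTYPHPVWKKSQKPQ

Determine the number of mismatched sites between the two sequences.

Differing sites — 16:Y/V; 18:Q/S; 29:E/P; 30:A/H; 37:N/Q.
That gives 5 mismatches out of 40 aligned sites, so the Hamming distance is 5.

5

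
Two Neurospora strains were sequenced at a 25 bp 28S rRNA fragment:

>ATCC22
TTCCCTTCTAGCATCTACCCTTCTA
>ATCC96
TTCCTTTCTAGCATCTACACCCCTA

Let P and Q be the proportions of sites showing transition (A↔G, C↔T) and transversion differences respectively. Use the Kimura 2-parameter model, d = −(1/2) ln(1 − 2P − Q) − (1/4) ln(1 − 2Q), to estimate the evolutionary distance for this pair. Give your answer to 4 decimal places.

Mismatches occur at site 5 (C/T, transition), site 19 (C/A, transversion), site 21 (T/C, transition), site 22 (T/C, transition).
Of the 4 differences, 3 transitions and 1 transversion over 25 sites: P = 3/25 = 0.120000, Q = 1/25 = 0.040000.
d = −0.5·ln(0.720000) − 0.25·ln(0.920000) = −0.5·(-0.328504) − 0.25·(-0.083382) = 0.1851.

0.1851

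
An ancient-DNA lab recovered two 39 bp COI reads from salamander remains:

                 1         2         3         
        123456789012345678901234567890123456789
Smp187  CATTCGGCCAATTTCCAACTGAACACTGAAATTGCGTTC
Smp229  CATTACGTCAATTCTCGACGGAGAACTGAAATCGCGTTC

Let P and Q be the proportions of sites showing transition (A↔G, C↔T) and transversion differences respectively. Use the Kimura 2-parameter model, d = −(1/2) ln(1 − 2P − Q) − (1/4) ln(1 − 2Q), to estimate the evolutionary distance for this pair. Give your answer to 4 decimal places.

0.3214

Differing sites — 5:C/A (Tv); 6:G/C (Tv); 8:C/T (Ti); 14:T/C (Ti); 15:C/T (Ti); 17:A/G (Ti); 20:T/G (Tv); 23:A/G (Ti); 24:C/A (Tv); 33:T/C (Ti).
Of the 10 differences, 6 transitions and 4 transversions over 39 sites: P = 6/39 = 0.153846, Q = 4/39 = 0.102564.
d = −0.5·ln(0.589744) − 0.25·ln(0.794872) = −0.5·(-0.528067) − 0.25·(-0.229574) = 0.3214.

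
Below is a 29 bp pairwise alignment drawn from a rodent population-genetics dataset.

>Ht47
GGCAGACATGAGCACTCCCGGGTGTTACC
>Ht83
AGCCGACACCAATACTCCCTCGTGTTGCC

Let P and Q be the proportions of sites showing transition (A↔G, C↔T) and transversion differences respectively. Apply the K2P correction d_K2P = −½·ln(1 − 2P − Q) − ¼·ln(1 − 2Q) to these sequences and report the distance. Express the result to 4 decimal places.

The sequences differ at positions 1 (G/A, transition), 4 (A/C, transversion), 9 (T/C, transition), 10 (G/C, transversion), 12 (G/A, transition), 13 (C/T, transition), 20 (G/T, transversion), 21 (G/C, transversion), 27 (A/G, transition).
Of the 9 differences, 5 transitions and 4 transversions over 29 sites: P = 5/29 = 0.172414, Q = 4/29 = 0.137931.
d = −0.5·ln(0.517241) − 0.25·ln(0.724138) = −0.5·(-0.659246) − 0.25·(-0.322773) = 0.4103.

0.4103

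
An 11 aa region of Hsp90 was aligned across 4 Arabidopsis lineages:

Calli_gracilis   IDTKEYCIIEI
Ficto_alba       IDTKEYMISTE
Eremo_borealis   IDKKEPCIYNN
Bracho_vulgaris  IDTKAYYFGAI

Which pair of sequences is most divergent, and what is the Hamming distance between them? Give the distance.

Pairwise Hamming distances:
  Calli_gracilis vs Ficto_alba: 4
  Calli_gracilis vs Eremo_borealis: 5
  Calli_gracilis vs Bracho_vulgaris: 5
  Ficto_alba vs Eremo_borealis: 6
  Ficto_alba vs Bracho_vulgaris: 6
  Eremo_borealis vs Bracho_vulgaris: 8
The largest is 8, between Eremo_borealis and Bracho_vulgaris.

8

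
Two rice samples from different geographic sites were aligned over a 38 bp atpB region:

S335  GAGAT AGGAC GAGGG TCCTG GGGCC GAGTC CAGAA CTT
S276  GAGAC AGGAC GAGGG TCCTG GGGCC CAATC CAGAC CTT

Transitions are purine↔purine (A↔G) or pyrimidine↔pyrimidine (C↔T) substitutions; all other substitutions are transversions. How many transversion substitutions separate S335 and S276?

2

Differing sites — 5:T/C (Ti); 26:G/C (Tv); 28:G/A (Ti); 35:A/C (Tv).
Of the 4 differences, 2 transitions and 2 transversions, so the answer is 2.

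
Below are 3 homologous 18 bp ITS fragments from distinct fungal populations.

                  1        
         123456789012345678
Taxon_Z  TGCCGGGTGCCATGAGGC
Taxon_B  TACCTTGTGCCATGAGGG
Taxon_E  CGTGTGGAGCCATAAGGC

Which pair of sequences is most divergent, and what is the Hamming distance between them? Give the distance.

Pairwise Hamming distances:
  Taxon_Z vs Taxon_B: 4
  Taxon_Z vs Taxon_E: 6
  Taxon_B vs Taxon_E: 8
The largest is 8, between Taxon_B and Taxon_E.

8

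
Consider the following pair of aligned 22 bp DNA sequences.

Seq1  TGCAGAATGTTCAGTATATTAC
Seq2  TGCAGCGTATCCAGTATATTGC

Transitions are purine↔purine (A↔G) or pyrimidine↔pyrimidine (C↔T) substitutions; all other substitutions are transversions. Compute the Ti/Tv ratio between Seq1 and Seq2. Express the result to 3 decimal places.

4.000

Differing sites — 6:A/C (Tv); 7:A/G (Ti); 9:G/A (Ti); 11:T/C (Ti); 21:A/G (Ti).
Of the 5 differences, 4 transitions and 1 transversion, so Ti/Tv = 4/1 = 4.000.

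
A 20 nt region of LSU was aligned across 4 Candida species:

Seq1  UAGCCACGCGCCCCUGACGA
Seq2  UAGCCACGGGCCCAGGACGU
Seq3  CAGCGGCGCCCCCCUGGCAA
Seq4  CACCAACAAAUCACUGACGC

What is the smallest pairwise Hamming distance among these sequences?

Pairwise Hamming distances:
  Seq1 vs Seq2: 4
  Seq1 vs Seq3: 6
  Seq1 vs Seq4: 9
  Seq2 vs Seq3: 10
  Seq2 vs Seq4: 11
  Seq3 vs Seq4: 11
The smallest is 4, between Seq1 and Seq2.

4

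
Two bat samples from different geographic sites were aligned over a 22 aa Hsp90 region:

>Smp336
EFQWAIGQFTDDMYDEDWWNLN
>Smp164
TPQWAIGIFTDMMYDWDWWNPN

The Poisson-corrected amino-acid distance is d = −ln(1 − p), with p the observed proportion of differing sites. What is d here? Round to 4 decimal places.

0.3185

Mismatches occur at site 1 (E↔T), site 2 (F↔P), site 8 (Q↔I), site 12 (D↔M), site 16 (E↔W), site 21 (L↔P).
p = 6/22 = 0.272727.
d = −ln(1 − 0.272727) = −ln(0.727273) = 0.3185.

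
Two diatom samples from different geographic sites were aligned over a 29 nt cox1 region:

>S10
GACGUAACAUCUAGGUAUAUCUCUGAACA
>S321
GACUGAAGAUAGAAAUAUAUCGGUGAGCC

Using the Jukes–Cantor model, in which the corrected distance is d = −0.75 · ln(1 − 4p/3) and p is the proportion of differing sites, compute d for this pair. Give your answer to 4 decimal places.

Mismatches occur at site 4 (G/U), site 5 (U/G), site 8 (C/G), site 11 (C/A), site 12 (U/G), site 14 (G/A), site 15 (G/A), site 22 (U/G), site 23 (C/G), site 27 (A/G), site 29 (A/C).
p = 11/29 = 0.379310.
d = −0.75 · ln(1 − (4/3)·0.379310) = −0.75 · ln(0.494253) = −0.75 · (-0.704708) = 0.5285.

0.5285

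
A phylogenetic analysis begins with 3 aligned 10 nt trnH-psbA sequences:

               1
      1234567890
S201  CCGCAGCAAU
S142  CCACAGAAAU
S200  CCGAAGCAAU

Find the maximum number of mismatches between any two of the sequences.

Pairwise Hamming distances:
  S201 vs S142: 2
  S201 vs S200: 1
  S142 vs S200: 3
The largest is 3, between S142 and S200.

3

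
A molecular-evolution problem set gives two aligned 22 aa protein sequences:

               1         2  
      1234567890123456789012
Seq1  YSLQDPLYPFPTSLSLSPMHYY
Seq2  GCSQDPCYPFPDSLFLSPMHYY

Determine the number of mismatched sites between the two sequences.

6

Differing sites — 1:Y/G; 2:S/C; 3:L/S; 7:L/C; 12:T/D; 15:S/F.
That gives 6 mismatches out of 22 aligned sites, so the Hamming distance is 6.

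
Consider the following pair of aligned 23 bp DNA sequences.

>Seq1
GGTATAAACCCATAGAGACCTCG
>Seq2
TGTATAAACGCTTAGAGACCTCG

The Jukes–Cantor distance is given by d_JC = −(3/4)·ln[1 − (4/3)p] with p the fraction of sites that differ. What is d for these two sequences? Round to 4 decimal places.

0.1433

Differing sites — 1:G/T; 10:C/G; 12:A/T.
p = 3/23 = 0.130435.
d = −0.75 · ln(1 − (4/3)·0.130435) = −0.75 · ln(0.826087) = −0.75 · (-0.191055) = 0.1433.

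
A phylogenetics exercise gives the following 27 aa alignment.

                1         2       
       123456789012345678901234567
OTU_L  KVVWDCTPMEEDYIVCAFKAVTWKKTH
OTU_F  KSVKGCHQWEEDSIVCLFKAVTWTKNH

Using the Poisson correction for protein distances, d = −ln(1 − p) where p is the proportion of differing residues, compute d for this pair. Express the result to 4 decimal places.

Mismatches occur at site 2 (V→S), site 4 (W→K), site 5 (D→G), site 7 (T→H), site 8 (P→Q), site 9 (M→W), site 13 (Y→S), site 17 (A→L), site 24 (K→T), site 26 (T→N).
p = 10/27 = 0.370370.
d = −ln(1 − 0.370370) = −ln(0.629630) = 0.4626.

0.4626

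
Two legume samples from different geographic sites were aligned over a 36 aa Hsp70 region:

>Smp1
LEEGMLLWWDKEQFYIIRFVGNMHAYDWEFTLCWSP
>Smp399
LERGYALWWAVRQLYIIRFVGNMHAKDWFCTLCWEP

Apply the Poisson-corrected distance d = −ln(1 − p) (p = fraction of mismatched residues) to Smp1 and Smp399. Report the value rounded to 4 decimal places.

0.3646

Mismatches occur at site 3 (E/R), site 5 (M/Y), site 6 (L/A), site 10 (D/A), site 11 (K/V), site 12 (E/R), site 14 (F/L), site 26 (Y/K), site 29 (E/F), site 30 (F/C), site 35 (S/E).
p = 11/36 = 0.305556.
d = −ln(1 − 0.305556) = −ln(0.694444) = 0.3646.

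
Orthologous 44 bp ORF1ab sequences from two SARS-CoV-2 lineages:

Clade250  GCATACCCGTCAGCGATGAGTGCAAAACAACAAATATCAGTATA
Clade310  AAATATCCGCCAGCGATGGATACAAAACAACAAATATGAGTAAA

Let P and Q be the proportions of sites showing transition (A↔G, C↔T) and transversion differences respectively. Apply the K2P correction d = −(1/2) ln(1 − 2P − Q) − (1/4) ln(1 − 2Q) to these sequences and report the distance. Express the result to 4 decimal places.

Mismatches occur at site 1 (G/A, transition), site 2 (C/A, transversion), site 6 (C/T, transition), site 10 (T/C, transition), site 19 (A/G, transition), site 20 (G/A, transition), site 22 (G/A, transition), site 38 (C/G, transversion), site 43 (T/A, transversion).
Of the 9 differences, 6 transitions and 3 transversions over 44 sites: P = 6/44 = 0.136364, Q = 3/44 = 0.068182.
d = −0.5·ln(0.659090) − 0.25·ln(0.863636) = −0.5·(-0.416895) − 0.25·(-0.146604) = 0.2451.

0.2451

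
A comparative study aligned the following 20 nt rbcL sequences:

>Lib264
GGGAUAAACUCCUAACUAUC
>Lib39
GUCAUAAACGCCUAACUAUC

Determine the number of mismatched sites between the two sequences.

3

Mismatches occur at site 2 (G/U), site 3 (G/C), site 10 (U/G).
That gives 3 mismatches out of 20 aligned sites, so the Hamming distance is 3.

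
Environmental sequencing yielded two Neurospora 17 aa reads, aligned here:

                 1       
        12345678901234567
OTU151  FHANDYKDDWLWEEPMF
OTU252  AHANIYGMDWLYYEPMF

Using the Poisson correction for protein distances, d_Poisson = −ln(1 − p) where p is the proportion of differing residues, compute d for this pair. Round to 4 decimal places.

0.4353

The sequences differ at positions 1 (F/A), 5 (D/I), 7 (K/G), 8 (D/M), 12 (W/Y), 13 (E/Y).
p = 6/17 = 0.352941.
d = −ln(1 − 0.352941) = −ln(0.647059) = 0.4353.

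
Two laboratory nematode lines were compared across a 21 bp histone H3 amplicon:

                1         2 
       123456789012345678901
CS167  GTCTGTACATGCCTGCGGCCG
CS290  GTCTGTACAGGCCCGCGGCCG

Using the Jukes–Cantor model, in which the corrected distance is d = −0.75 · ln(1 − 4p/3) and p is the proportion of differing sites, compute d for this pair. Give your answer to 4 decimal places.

Mismatches occur at site 10 (T↔G), site 14 (T↔C).
p = 2/21 = 0.095238.
d = −0.75 · ln(1 − (4/3)·0.095238) = −0.75 · ln(0.873016) = −0.75 · (-0.135801) = 0.1019.

0.1019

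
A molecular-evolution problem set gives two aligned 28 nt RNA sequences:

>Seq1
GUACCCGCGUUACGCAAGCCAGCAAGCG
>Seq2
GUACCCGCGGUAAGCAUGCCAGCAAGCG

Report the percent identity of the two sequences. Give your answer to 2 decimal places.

Mismatches occur at site 10 (U↔G), site 13 (C↔A), site 17 (A↔U).
25 of the 28 sites match, so the percent identity is 25/28 × 100 = 89.29%.

89.29%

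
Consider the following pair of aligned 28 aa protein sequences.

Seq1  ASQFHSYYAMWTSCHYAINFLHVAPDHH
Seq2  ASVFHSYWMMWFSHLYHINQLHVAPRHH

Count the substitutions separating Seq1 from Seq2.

9

Mismatches occur at site 3 (Q/V), site 8 (Y/W), site 9 (A/M), site 12 (T/F), site 14 (C/H), site 15 (H/L), site 17 (A/H), site 20 (F/Q), site 26 (D/R).
That gives 9 mismatches out of 28 aligned sites, so the Hamming distance is 9.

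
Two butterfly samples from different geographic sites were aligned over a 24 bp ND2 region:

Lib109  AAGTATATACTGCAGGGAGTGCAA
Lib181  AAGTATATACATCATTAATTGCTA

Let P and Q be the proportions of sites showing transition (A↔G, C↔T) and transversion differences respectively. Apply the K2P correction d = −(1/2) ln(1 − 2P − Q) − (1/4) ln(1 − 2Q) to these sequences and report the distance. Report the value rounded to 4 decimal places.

0.3760

Differing sites — 11:T/A (Tv); 12:G/T (Tv); 15:G/T (Tv); 16:G/T (Tv); 17:G/A (Ti); 19:G/T (Tv); 23:A/T (Tv).
Of the 7 differences, 1 transition and 6 transversions over 24 sites: P = 1/24 = 0.041667, Q = 6/24 = 0.250000.
d = −0.5·ln(0.666666) − 0.25·ln(0.500000) = −0.5·(-0.405466) − 0.25·(-0.693147) = 0.3760.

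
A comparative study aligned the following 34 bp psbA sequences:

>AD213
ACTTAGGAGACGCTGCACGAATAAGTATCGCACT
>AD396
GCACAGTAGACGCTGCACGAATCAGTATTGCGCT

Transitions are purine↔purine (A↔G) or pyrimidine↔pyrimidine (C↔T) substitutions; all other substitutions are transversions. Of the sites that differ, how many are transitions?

4

Mismatches occur at site 1 (A→G, transition), site 3 (T→A, transversion), site 4 (T→C, transition), site 7 (G→T, transversion), site 23 (A→C, transversion), site 29 (C→T, transition), site 32 (A→G, transition).
Of the 7 differences, 4 transitions and 3 transversions, so the answer is 4.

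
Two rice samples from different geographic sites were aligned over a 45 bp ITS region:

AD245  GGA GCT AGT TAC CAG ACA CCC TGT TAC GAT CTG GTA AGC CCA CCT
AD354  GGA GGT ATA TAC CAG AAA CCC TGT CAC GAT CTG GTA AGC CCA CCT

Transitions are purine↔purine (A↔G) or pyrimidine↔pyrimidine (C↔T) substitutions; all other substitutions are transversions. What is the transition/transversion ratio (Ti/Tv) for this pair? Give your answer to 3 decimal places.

Differing sites — 5:C/G (Tv); 8:G/T (Tv); 9:T/A (Tv); 17:C/A (Tv); 25:T/C (Ti).
Of the 5 differences, 1 transition and 4 transversions, so Ti/Tv = 1/4 = 0.250.

0.250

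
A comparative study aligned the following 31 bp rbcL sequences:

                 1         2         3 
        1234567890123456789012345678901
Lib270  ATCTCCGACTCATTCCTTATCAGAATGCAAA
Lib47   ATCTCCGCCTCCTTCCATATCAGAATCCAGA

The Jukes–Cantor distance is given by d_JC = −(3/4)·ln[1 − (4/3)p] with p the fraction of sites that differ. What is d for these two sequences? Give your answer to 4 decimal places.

Mismatches occur at site 8 (A/C), site 12 (A/C), site 17 (T/A), site 27 (G/C), site 30 (A/G).
p = 5/31 = 0.161290.
d = −0.75 · ln(1 − (4/3)·0.161290) = −0.75 · ln(0.784947) = −0.75 · (-0.242139) = 0.1816.

0.1816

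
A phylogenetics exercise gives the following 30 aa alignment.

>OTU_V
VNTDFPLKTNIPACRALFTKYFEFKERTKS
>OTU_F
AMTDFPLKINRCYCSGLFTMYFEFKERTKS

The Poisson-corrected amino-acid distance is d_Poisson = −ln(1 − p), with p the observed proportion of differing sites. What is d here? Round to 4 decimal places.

0.3567

Differing sites — 1:V/A; 2:N/M; 9:T/I; 11:I/R; 12:P/C; 13:A/Y; 15:R/S; 16:A/G; 20:K/M.
p = 9/30 = 0.300000.
d = −ln(1 − 0.300000) = −ln(0.700000) = 0.3567.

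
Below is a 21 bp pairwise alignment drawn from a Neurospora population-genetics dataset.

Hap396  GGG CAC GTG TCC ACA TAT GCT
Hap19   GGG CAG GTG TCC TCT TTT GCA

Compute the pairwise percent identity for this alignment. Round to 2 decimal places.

76.19%

The sequences differ at positions 6 (C/G), 13 (A/T), 15 (A/T), 17 (A/T), 21 (T/A).
16 of the 21 sites match, so the percent identity is 16/21 × 100 = 76.19%.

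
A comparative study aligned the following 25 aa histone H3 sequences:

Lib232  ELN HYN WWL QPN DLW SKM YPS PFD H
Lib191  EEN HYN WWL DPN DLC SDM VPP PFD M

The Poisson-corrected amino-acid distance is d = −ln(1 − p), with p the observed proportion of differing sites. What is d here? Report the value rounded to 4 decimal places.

0.3285

Mismatches occur at site 2 (L→E), site 10 (Q→D), site 15 (W→C), site 17 (K→D), site 19 (Y→V), site 21 (S→P), site 25 (H→M).
p = 7/25 = 0.280000.
d = −ln(1 − 0.280000) = −ln(0.720000) = 0.3285.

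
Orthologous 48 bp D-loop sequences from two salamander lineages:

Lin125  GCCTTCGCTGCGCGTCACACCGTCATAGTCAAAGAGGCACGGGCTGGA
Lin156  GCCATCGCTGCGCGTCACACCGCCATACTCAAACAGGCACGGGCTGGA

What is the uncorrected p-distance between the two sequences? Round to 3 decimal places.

Differing sites — 4:T/A; 23:T/C; 28:G/C; 34:G/C.
There are 4 differences over 48 sites, so p = 4/48 = 0.083.

0.083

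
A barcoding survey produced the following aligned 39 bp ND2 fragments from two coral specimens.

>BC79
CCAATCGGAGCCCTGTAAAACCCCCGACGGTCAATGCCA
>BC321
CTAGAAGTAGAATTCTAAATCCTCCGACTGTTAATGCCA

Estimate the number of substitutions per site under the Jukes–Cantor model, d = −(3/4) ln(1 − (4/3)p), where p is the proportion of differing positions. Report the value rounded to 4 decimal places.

0.4408

Differing sites — 2:C/T; 4:A/G; 5:T/A; 6:C/A; 8:G/T; 11:C/A; 12:C/A; 13:C/T; 15:G/C; 20:A/T; 23:C/T; 29:G/T; 32:C/T.
p = 13/39 = 0.333333.
d = −0.75 · ln(1 − (4/3)·0.333333) = −0.75 · ln(0.555556) = −0.75 · (-0.587786) = 0.4408.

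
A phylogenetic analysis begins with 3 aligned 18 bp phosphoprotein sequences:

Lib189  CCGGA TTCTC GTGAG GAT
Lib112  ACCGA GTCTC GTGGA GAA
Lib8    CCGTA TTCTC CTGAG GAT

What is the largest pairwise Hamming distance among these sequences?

8

Pairwise Hamming distances:
  Lib189 vs Lib112: 6
  Lib189 vs Lib8: 2
  Lib112 vs Lib8: 8
The largest is 8, between Lib112 and Lib8.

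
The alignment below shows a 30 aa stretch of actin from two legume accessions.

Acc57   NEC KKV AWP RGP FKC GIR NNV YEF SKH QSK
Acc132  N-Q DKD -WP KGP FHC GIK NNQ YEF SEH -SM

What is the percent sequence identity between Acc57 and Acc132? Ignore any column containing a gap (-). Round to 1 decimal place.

66.7%

Excluding the 3 gap columns leaves 27 comparable sites.
Mismatches occur at site 3 (C↔Q), site 4 (K↔D), site 6 (V↔D), site 10 (R↔K), site 14 (K↔H), site 18 (R↔K), site 21 (V↔Q), site 26 (K↔E), site 30 (K↔M).
18 of the 27 comparable sites match, so the percent identity is 18/27 × 100 = 66.7%.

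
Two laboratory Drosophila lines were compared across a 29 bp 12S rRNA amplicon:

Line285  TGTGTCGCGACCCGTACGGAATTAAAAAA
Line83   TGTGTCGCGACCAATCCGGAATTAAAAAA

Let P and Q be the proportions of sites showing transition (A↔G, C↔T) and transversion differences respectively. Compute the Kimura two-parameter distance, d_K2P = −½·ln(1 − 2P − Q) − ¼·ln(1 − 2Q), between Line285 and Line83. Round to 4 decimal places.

Mismatches occur at site 13 (C→A, transversion), site 14 (G→A, transition), site 16 (A→C, transversion).
Of the 3 differences, 1 transition and 2 transversions over 29 sites: P = 1/29 = 0.034483, Q = 2/29 = 0.068966.
d = −0.5·ln(0.862068) − 0.25·ln(0.862068) = −0.5·(-0.148421) − 0.25·(-0.148421) = 0.1113.

0.1113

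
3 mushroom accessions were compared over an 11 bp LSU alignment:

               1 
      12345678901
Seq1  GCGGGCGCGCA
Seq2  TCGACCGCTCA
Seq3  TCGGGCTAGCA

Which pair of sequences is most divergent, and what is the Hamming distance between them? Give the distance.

5

Pairwise Hamming distances:
  Seq1 vs Seq2: 4
  Seq1 vs Seq3: 3
  Seq2 vs Seq3: 5
The largest is 5, between Seq2 and Seq3.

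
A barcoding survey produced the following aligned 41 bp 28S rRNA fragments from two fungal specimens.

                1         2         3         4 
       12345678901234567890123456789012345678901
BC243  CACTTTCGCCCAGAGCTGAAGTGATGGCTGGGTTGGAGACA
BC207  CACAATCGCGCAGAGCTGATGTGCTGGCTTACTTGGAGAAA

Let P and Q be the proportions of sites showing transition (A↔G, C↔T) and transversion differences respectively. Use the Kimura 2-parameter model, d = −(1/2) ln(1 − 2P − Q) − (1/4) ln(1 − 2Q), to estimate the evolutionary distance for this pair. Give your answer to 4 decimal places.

Mismatches occur at site 4 (T→A, transversion), site 5 (T→A, transversion), site 10 (C→G, transversion), site 20 (A→T, transversion), site 24 (A→C, transversion), site 30 (G→T, transversion), site 31 (G→A, transition), site 32 (G→C, transversion), site 40 (C→A, transversion).
Of the 9 differences, 1 transition and 8 transversions over 41 sites: P = 1/41 = 0.024390, Q = 8/41 = 0.195122.
d = −0.5·ln(0.756098) − 0.25·ln(0.609756) = −0.5·(-0.279584) − 0.25·(-0.494696) = 0.2635.

0.2635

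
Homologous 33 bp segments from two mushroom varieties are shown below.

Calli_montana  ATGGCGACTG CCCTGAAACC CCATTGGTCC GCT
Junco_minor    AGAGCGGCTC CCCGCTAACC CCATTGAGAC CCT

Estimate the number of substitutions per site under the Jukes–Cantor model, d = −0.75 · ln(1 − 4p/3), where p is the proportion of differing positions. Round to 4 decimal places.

0.4408

Differing sites — 2:T/G; 3:G/A; 7:A/G; 10:G/C; 14:T/G; 15:G/C; 16:A/T; 27:G/A; 28:T/G; 29:C/A; 31:G/C.
p = 11/33 = 0.333333.
d = −0.75 · ln(1 − (4/3)·0.333333) = −0.75 · ln(0.555556) = −0.75 · (-0.587786) = 0.4408.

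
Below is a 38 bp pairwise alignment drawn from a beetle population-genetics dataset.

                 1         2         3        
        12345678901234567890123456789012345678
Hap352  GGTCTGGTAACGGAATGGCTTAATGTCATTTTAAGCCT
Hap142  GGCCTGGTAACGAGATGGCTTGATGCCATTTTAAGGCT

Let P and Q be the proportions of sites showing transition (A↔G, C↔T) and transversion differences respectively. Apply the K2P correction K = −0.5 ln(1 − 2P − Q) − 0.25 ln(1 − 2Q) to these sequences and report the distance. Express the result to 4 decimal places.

The sequences differ at positions 3 (T/C, transition), 13 (G/A, transition), 14 (A/G, transition), 22 (A/G, transition), 26 (T/C, transition), 36 (C/G, transversion).
Of the 6 differences, 5 transitions and 1 transversion over 38 sites: P = 5/38 = 0.131579, Q = 1/38 = 0.026316.
d = −0.5·ln(0.710526) − 0.25·ln(0.947368) = −0.5·(-0.341750) − 0.25·(-0.054068) = 0.1844.

0.1844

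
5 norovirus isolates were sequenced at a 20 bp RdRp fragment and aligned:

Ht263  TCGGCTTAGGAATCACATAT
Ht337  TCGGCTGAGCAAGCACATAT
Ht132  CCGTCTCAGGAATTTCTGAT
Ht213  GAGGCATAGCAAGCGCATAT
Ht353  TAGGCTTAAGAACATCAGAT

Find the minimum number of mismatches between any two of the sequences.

3

Pairwise Hamming distances:
  Ht263 vs Ht337: 3
  Ht263 vs Ht132: 7
  Ht263 vs Ht213: 6
  Ht263 vs Ht353: 6
  Ht337 vs Ht132: 9
  Ht337 vs Ht213: 5
  Ht337 vs Ht353: 8
  Ht132 vs Ht213: 11
  Ht132 vs Ht353: 8
  Ht213 vs Ht353: 8
The smallest is 3, between Ht263 and Ht337.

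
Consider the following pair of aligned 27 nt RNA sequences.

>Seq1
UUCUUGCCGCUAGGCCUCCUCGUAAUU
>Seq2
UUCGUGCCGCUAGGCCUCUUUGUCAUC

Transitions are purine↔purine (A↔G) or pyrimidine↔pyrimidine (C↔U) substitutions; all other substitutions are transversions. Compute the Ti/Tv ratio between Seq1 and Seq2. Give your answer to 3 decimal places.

1.500

Mismatches occur at site 4 (U↔G, transversion), site 19 (C↔U, transition), site 21 (C↔U, transition), site 24 (A↔C, transversion), site 27 (U↔C, transition).
Of the 5 differences, 3 transitions and 2 transversions, so Ti/Tv = 3/2 = 1.500.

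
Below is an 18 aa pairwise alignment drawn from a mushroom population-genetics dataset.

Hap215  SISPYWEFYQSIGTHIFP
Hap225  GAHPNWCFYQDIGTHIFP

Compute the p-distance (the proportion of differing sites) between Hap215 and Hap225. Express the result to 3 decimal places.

0.333

The sequences differ at positions 1 (S/G), 2 (I/A), 3 (S/H), 5 (Y/N), 7 (E/C), 11 (S/D).
There are 6 differences over 18 sites, so p = 6/18 = 0.333.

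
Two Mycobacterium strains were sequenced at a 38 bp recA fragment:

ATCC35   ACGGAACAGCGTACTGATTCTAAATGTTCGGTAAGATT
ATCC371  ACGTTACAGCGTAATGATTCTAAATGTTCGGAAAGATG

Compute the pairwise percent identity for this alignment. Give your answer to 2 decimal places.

Differing sites — 4:G/T; 5:A/T; 14:C/A; 32:T/A; 38:T/G.
33 of the 38 sites match, so the percent identity is 33/38 × 100 = 86.84%.

86.84%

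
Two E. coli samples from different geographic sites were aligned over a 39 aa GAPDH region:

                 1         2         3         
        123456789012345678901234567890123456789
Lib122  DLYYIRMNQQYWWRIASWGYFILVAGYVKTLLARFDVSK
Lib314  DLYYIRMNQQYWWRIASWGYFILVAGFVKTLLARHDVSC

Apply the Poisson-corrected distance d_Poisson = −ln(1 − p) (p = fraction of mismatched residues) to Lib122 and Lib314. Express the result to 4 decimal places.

The sequences differ at positions 27 (Y/F), 35 (F/H), 39 (K/C).
p = 3/39 = 0.076923.
d = −ln(1 − 0.076923) = −ln(0.923077) = 0.0800.

0.0800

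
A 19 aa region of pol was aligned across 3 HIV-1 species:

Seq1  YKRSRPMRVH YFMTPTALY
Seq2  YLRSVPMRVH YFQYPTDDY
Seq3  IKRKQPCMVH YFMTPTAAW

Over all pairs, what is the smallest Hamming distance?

Pairwise Hamming distances:
  Seq1 vs Seq2: 6
  Seq1 vs Seq3: 7
  Seq2 vs Seq3: 11
The smallest is 6, between Seq1 and Seq2.

6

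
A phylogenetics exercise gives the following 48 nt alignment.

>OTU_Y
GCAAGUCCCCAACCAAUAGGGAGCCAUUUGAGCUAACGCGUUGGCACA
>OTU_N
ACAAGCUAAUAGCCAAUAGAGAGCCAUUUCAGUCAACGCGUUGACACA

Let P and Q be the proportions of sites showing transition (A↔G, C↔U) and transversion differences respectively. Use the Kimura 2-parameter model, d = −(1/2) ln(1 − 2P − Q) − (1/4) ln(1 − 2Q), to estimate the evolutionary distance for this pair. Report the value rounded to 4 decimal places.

0.3211

Mismatches occur at site 1 (G→A, transition), site 6 (U→C, transition), site 7 (C→U, transition), site 8 (C→A, transversion), site 9 (C→A, transversion), site 10 (C→U, transition), site 12 (A→G, transition), site 20 (G→A, transition), site 30 (G→C, transversion), site 33 (C→U, transition), site 34 (U→C, transition), site 44 (G→A, transition).
Of the 12 differences, 9 transitions and 3 transversions over 48 sites: P = 9/48 = 0.187500, Q = 3/48 = 0.062500.
d = −0.5·ln(0.562500) − 0.25·ln(0.875000) = −0.5·(-0.575364) − 0.25·(-0.133531) = 0.3211.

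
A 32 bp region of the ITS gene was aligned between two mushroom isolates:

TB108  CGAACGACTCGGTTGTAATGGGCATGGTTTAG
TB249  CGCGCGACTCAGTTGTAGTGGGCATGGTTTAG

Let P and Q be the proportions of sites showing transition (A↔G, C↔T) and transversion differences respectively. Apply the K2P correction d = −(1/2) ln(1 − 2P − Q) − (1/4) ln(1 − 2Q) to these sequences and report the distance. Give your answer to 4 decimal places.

0.1396

The sequences differ at positions 3 (A/C, transversion), 4 (A/G, transition), 11 (G/A, transition), 18 (A/G, transition).
Of the 4 differences, 3 transitions and 1 transversion over 32 sites: P = 3/32 = 0.093750, Q = 1/32 = 0.031250.
d = −0.5·ln(0.781250) − 0.25·ln(0.937500) = −0.5·(-0.246860) − 0.25·(-0.064539) = 0.1396.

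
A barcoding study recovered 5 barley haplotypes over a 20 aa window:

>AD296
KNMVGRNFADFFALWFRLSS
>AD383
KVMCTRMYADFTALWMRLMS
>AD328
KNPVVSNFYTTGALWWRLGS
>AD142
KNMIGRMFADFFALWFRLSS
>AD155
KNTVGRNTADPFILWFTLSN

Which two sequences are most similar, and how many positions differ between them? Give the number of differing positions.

Pairwise Hamming distances:
  AD296 vs AD383: 8
  AD296 vs AD328: 9
  AD296 vs AD142: 2
  AD296 vs AD155: 6
  AD383 vs AD328: 13
  AD383 vs AD142: 7
  AD383 vs AD155: 13
  AD328 vs AD142: 11
  AD328 vs AD155: 13
  AD142 vs AD155: 8
The smallest is 2, between AD296 and AD142.

2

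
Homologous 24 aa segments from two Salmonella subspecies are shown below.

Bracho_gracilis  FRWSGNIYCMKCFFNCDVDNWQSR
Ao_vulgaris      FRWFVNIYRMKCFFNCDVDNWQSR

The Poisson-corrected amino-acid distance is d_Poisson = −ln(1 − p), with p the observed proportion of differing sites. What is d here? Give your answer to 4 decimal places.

Differing sites — 4:S/F; 5:G/V; 9:C/R.
p = 3/24 = 0.125000.
d = −ln(1 − 0.125000) = −ln(0.875000) = 0.1335.

0.1335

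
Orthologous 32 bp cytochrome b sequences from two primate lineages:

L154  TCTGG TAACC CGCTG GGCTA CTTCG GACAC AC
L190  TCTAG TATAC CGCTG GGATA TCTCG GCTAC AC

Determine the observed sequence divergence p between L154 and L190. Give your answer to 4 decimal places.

The sequences differ at positions 4 (G/A), 8 (A/T), 9 (C/A), 18 (C/A), 21 (C/T), 22 (T/C), 27 (A/C), 28 (C/T).
There are 8 differences over 32 sites, so p = 8/32 = 0.2500.

0.2500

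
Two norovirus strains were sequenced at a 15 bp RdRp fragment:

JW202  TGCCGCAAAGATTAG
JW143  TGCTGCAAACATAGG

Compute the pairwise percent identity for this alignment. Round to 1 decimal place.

The sequences differ at positions 4 (C/T), 10 (G/C), 13 (T/A), 14 (A/G).
11 of the 15 sites match, so the percent identity is 11/15 × 100 = 73.3%.

73.3%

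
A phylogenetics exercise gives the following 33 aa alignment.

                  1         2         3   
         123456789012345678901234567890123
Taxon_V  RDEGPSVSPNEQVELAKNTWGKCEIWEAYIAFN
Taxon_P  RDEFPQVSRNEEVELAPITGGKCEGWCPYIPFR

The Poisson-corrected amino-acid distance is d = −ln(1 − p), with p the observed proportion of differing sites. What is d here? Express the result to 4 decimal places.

0.4520

Mismatches occur at site 4 (G↔F), site 6 (S↔Q), site 9 (P↔R), site 12 (Q↔E), site 17 (K↔P), site 18 (N↔I), site 20 (W↔G), site 25 (I↔G), site 27 (E↔C), site 28 (A↔P), site 31 (A↔P), site 33 (N↔R).
p = 12/33 = 0.363636.
d = −ln(1 − 0.363636) = −ln(0.636364) = 0.4520.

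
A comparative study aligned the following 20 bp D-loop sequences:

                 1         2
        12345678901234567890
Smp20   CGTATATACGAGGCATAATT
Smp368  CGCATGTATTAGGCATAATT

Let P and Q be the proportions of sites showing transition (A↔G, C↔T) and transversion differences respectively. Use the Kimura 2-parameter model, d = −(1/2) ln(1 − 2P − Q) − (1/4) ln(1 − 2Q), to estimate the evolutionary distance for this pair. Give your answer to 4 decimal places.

The sequences differ at positions 3 (T/C, transition), 6 (A/G, transition), 9 (C/T, transition), 10 (G/T, transversion).
Of the 4 differences, 3 transitions and 1 transversion over 20 sites: P = 3/20 = 0.150000, Q = 1/20 = 0.050000.
d = −0.5·ln(0.650000) − 0.25·ln(0.900000) = −0.5·(-0.430783) − 0.25·(-0.105361) = 0.2417.

0.2417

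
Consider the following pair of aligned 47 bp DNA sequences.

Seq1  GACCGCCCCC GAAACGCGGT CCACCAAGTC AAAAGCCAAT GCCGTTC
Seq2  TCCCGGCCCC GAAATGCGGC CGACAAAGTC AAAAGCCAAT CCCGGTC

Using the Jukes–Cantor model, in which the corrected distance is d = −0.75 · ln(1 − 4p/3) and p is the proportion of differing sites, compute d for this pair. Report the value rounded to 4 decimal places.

The sequences differ at positions 1 (G/T), 2 (A/C), 6 (C/G), 15 (C/T), 20 (T/C), 22 (C/G), 25 (C/A), 41 (G/C), 45 (T/G).
p = 9/47 = 0.191489.
d = −0.75 · ln(1 − (4/3)·0.191489) = −0.75 · ln(0.744681) = −0.75 · (-0.294799) = 0.2211.

0.2211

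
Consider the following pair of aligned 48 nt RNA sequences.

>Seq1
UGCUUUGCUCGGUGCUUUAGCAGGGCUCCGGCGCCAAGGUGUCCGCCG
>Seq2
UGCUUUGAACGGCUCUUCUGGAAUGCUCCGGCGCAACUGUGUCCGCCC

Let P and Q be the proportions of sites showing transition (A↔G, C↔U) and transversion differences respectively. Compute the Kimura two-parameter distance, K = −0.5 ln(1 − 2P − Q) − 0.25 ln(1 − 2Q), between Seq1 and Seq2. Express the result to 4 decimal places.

0.3375

The sequences differ at positions 8 (C/A, transversion), 9 (U/A, transversion), 13 (U/C, transition), 14 (G/U, transversion), 18 (U/C, transition), 19 (A/U, transversion), 21 (C/G, transversion), 23 (G/A, transition), 24 (G/U, transversion), 35 (C/A, transversion), 37 (A/C, transversion), 38 (G/U, transversion), 48 (G/C, transversion).
Of the 13 differences, 3 transitions and 10 transversions over 48 sites: P = 3/48 = 0.062500, Q = 10/48 = 0.208333.
d = −0.5·ln(0.666667) − 0.25·ln(0.583334) = −0.5·(-0.405465) − 0.25·(-0.538995) = 0.3375.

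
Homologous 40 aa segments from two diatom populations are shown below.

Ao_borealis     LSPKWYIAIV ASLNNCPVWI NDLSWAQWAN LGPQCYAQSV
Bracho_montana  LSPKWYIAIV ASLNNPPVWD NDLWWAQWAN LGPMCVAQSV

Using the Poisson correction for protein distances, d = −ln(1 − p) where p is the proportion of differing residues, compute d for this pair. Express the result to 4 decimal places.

Differing sites — 16:C/P; 20:I/D; 24:S/W; 34:Q/M; 36:Y/V.
p = 5/40 = 0.125000.
d = −ln(1 − 0.125000) = −ln(0.875000) = 0.1335.

0.1335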